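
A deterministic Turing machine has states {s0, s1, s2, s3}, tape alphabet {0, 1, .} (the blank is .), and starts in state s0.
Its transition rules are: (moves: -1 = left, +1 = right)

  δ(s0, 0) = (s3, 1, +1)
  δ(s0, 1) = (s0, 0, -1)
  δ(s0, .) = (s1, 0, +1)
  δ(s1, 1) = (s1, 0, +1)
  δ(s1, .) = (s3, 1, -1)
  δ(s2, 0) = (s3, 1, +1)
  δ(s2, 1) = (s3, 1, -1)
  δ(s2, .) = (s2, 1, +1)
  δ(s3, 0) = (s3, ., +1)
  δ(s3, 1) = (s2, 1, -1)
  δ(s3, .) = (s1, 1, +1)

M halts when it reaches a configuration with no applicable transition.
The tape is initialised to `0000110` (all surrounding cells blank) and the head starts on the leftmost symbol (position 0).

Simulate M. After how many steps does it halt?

state=s0 head=0 tape=.[0]000110   (s0,0)→(s3,1,+1)
state=s3 head=1 tape=.1[0]00110   (s3,0)→(s3,.,+1)
state=s3 head=2 tape=.1.[0]0110   (s3,0)→(s3,.,+1)
state=s3 head=3 tape=.1..[0]110   (s3,0)→(s3,.,+1)
state=s3 head=4 tape=.1...[1]10   (s3,1)→(s2,1,-1)
state=s2 head=3 tape=.1..[.]110   (s2,.)→(s2,1,+1)
state=s2 head=4 tape=.1..1[1]10   (s2,1)→(s3,1,-1)
state=s3 head=3 tape=.1..[1]110   (s3,1)→(s2,1,-1)
state=s2 head=2 tape=.1.[.]1110   (s2,.)→(s2,1,+1)
state=s2 head=3 tape=.1.1[1]110   (s2,1)→(s3,1,-1)
state=s3 head=2 tape=.1.[1]1110   (s3,1)→(s2,1,-1)
state=s2 head=1 tape=.1[.]11110   (s2,.)→(s2,1,+1)
state=s2 head=2 tape=.11[1]1110   (s2,1)→(s3,1,-1)
state=s3 head=1 tape=.1[1]11110   (s3,1)→(s2,1,-1)
state=s2 head=0 tape=.[1]111110   (s2,1)→(s3,1,-1)
state=s3 head=-1 tape=[.]1111110   (s3,.)→(s1,1,+1)
state=s1 head=0 tape=1[1]111110   (s1,1)→(s1,0,+1)
state=s1 head=1 tape=10[1]11110   (s1,1)→(s1,0,+1)
state=s1 head=2 tape=100[1]1110   (s1,1)→(s1,0,+1)
state=s1 head=3 tape=1000[1]110   (s1,1)→(s1,0,+1)
state=s1 head=4 tape=10000[1]10   (s1,1)→(s1,0,+1)
state=s1 head=5 tape=100000[1]0   (s1,1)→(s1,0,+1)
state=s1 head=6 tape=1000000[0]
M halts after 22 transitions.

22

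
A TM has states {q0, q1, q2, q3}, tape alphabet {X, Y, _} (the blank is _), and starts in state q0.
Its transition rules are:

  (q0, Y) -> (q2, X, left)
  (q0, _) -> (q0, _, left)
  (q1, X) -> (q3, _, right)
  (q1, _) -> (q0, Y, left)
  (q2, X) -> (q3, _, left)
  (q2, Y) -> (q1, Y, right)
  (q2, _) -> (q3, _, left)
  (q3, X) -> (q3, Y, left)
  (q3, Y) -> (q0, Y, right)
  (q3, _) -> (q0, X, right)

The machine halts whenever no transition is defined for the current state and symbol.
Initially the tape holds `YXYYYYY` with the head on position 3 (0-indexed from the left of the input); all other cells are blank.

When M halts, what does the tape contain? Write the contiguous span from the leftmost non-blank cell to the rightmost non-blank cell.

q0 | __YXY[Y]YYY_   read Y → write X, move left, go to q2
q2 | __YX[Y]XYYY_   read Y → write Y, move right, go to q1
q1 | __YXY[X]YYY_   read X → write _, move right, go to q3
q3 | __YXY_[Y]YY_   read Y → write Y, move right, go to q0
q0 | __YXY_Y[Y]Y_   read Y → write X, move left, go to q2
q2 | __YXY_[Y]XY_   read Y → write Y, move right, go to q1
q1 | __YXY_Y[X]Y_   read X → write _, move right, go to q3
q3 | __YXY_Y_[Y]_   read Y → write Y, move right, go to q0
q0 | __YXY_Y_Y[_]   read _ → write _, move left, go to q0
q0 | __YXY_Y_[Y]_   read Y → write X, move left, go to q2
q2 | __YXY_Y[_]X_   read _ → write _, move left, go to q3
q3 | __YXY_[Y]_X_   read Y → write Y, move right, go to q0
q0 | __YXY_Y[_]X_   read _ → write _, move left, go to q0
q0 | __YXY_[Y]_X_   read Y → write X, move left, go to q2
q2 | __YXY[_]X_X_   read _ → write _, move left, go to q3
q3 | __YX[Y]_X_X_   read Y → write Y, move right, go to q0
q0 | __YXY[_]X_X_   read _ → write _, move left, go to q0
q0 | __YX[Y]_X_X_   read Y → write X, move left, go to q2
q2 | __Y[X]X_X_X_   read X → write _, move left, go to q3
q3 | __[Y]_X_X_X_   read Y → write Y, move right, go to q0
q0 | __Y[_]X_X_X_   read _ → write _, move left, go to q0
q0 | __[Y]_X_X_X_   read Y → write X, move left, go to q2
q2 | _[_]X_X_X_X_   read _ → write _, move left, go to q3
q3 | [_]_X_X_X_X_   read _ → write X, move right, go to q0
q0 | X[_]X_X_X_X_   read _ → write _, move left, go to q0
q0 | [X]_X_X_X_X_
The non-blank tape span at halt is X_X_X_X_X.

X_X_X_X_X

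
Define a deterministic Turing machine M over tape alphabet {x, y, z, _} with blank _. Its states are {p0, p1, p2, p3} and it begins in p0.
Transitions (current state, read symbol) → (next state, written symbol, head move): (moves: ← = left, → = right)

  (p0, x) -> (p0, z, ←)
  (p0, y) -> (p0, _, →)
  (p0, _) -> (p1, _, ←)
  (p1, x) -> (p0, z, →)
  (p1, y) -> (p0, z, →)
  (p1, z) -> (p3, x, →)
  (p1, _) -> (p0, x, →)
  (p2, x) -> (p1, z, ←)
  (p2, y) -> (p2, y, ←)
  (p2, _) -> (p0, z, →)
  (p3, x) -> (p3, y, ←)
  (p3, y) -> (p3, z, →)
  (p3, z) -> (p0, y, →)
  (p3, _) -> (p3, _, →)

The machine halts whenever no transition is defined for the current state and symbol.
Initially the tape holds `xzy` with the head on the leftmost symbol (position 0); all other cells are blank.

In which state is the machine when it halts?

state=p0 head=0 tape=__[x]zy   (p0,x)→(p0,z,←)
state=p0 head=-1 tape=_[_]zzy   (p0,_)→(p1,_,←)
state=p1 head=-2 tape=[_]_zzy   (p1,_)→(p0,x,→)
state=p0 head=-1 tape=x[_]zzy   (p0,_)→(p1,_,←)
state=p1 head=-2 tape=[x]_zzy   (p1,x)→(p0,z,→)
state=p0 head=-1 tape=z[_]zzy   (p0,_)→(p1,_,←)
state=p1 head=-2 tape=[z]_zzy   (p1,z)→(p3,x,→)
state=p3 head=-1 tape=x[_]zzy   (p3,_)→(p3,_,→)
state=p3 head=0 tape=x_[z]zy   (p3,z)→(p0,y,→)
state=p0 head=1 tape=x_y[z]y
No transition is defined for (p0, z); M halts in state p0.

p0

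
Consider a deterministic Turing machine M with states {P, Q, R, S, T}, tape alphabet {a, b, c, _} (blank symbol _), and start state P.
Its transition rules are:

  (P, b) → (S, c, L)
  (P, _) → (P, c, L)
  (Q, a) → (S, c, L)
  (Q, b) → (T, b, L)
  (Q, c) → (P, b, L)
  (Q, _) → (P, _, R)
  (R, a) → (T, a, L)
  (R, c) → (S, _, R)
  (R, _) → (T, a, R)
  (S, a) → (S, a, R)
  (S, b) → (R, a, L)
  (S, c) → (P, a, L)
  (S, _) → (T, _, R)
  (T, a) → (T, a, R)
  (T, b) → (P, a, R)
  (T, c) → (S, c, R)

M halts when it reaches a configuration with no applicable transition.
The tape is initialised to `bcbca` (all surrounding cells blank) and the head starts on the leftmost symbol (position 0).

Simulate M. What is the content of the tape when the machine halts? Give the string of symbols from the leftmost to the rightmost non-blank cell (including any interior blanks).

state=P head=0 tape=_[b]cbca   (P,b)→(S,c,L)
state=S head=-1 tape=[_]ccbca   (S,_)→(T,_,R)
state=T head=0 tape=_[c]cbca   (T,c)→(S,c,R)
state=S head=1 tape=_c[c]bca   (S,c)→(P,a,L)
state=P head=0 tape=_[c]abca
The non-blank tape span at halt is cabca.

cabca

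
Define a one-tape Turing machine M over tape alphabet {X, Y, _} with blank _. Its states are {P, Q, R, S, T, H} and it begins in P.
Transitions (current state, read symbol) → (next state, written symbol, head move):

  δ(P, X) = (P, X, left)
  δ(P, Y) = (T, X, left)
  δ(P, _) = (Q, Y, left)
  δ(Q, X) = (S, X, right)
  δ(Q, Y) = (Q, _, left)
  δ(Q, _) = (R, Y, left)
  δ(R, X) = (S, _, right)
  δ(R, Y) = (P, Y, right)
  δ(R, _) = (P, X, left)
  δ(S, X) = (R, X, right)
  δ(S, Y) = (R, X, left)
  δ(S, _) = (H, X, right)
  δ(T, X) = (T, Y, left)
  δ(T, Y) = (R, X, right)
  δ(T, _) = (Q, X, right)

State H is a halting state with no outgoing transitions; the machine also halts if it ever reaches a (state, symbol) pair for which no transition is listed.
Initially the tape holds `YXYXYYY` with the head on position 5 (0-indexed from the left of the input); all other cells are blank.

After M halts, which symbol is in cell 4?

state=P head=5 tape=_YXYXY[Y]Y   (P,Y)→(T,X,left)
state=T head=4 tape=_YXYX[Y]XY   (T,Y)→(R,X,right)
state=R head=5 tape=_YXYXX[X]Y   (R,X)→(S,_,right)
state=S head=6 tape=_YXYXX_[Y]   (S,Y)→(R,X,left)
state=R head=5 tape=_YXYXX[_]X   (R,_)→(P,X,left)
state=P head=4 tape=_YXYX[X]XX   (P,X)→(P,X,left)
state=P head=3 tape=_YXY[X]XXX   (P,X)→(P,X,left)
state=P head=2 tape=_YX[Y]XXXX   (P,Y)→(T,X,left)
state=T head=1 tape=_Y[X]XXXXX   (T,X)→(T,Y,left)
state=T head=0 tape=_[Y]YXXXXX   (T,Y)→(R,X,right)
state=R head=1 tape=_X[Y]XXXXX   (R,Y)→(P,Y,right)
state=P head=2 tape=_XY[X]XXXX   (P,X)→(P,X,left)
state=P head=1 tape=_X[Y]XXXXX   (P,Y)→(T,X,left)
state=T head=0 tape=_[X]XXXXXX   (T,X)→(T,Y,left)
state=T head=-1 tape=[_]YXXXXXX   (T,_)→(Q,X,right)
state=Q head=0 tape=X[Y]XXXXXX   (Q,Y)→(Q,_,left)
state=Q head=-1 tape=[X]_XXXXXX   (Q,X)→(S,X,right)
state=S head=0 tape=X[_]XXXXXX   (S,_)→(H,X,right)
state=H head=1 tape=XX[X]XXXXX
Cell 4 holds X when M halts.

X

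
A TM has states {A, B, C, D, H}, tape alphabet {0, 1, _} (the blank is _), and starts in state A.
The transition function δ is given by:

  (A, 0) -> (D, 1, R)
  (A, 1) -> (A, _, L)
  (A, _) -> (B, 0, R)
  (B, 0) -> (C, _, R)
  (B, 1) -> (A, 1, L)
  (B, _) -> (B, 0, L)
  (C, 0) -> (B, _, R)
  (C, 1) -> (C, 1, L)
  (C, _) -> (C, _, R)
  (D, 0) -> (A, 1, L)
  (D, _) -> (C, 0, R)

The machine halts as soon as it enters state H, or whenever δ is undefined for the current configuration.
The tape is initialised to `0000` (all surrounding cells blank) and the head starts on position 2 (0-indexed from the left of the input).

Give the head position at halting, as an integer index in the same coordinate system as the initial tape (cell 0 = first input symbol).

3

state=A head=2 tape=00[0]0   (A,0)→(D,1,R)
state=D head=3 tape=001[0]   (D,0)→(A,1,L)
state=A head=2 tape=00[1]1   (A,1)→(A,_,L)
state=A head=1 tape=0[0]_1   (A,0)→(D,1,R)
state=D head=2 tape=01[_]1   (D,_)→(C,0,R)
state=C head=3 tape=010[1]   (C,1)→(C,1,L)
state=C head=2 tape=01[0]1   (C,0)→(B,_,R)
state=B head=3 tape=01_[1]   (B,1)→(A,1,L)
state=A head=2 tape=01[_]1   (A,_)→(B,0,R)
state=B head=3 tape=010[1]   (B,1)→(A,1,L)
state=A head=2 tape=01[0]1   (A,0)→(D,1,R)
state=D head=3 tape=011[1]
At halt the head is at cell 3.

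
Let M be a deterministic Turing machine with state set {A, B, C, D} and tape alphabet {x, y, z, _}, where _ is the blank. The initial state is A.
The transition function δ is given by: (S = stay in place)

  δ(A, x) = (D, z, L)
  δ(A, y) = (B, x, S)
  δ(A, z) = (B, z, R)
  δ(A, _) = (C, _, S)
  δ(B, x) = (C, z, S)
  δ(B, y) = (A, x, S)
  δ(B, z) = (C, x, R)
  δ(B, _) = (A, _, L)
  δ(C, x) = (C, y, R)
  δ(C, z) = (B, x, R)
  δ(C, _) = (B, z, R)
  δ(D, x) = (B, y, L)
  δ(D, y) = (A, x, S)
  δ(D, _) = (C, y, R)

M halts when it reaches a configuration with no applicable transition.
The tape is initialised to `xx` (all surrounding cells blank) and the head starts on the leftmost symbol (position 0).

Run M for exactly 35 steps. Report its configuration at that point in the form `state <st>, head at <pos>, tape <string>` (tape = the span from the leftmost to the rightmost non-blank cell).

state D, head at -4, tape yxzzzzz

A | _____[x]x_   read x → write z, move L, go to D
D | ____[_]zx_   read _ → write y, move R, go to C
C | ____y[z]x_   read z → write x, move R, go to B
B | ____yx[x]_   read x → write z, move S, go to C
C | ____yx[z]_   read z → write x, move R, go to B
B | ____yxx[_]   read _ → write _, move L, go to A
A | ____yx[x]_   read x → write z, move L, go to D
D | ____y[x]z_   read x → write y, move L, go to B
B | ____[y]yz_   read y → write x, move S, go to A
A | ____[x]yz_   read x → write z, move L, go to D
D | ___[_]zyz_   read _ → write y, move R, go to C
C | ___y[z]yz_   read z → write x, move R, go to B
B | ___yx[y]z_   read y → write x, move S, go to A
A | ___yx[x]z_   read x → write z, move L, go to D
D | ___y[x]zz_   read x → write y, move L, go to B
B | ___[y]yzz_   read y → write x, move S, go to A
A | ___[x]yzz_   read x → write z, move L, go to D
D | __[_]zyzz_   read _ → write y, move R, go to C
C | __y[z]yzz_   read z → write x, move R, go to B
B | __yx[y]zz_   read y → write x, move S, go to A
A | __yx[x]zz_   read x → write z, move L, go to D
D | __y[x]zzz_   read x → write y, move L, go to B
B | __[y]yzzz_   read y → write x, move S, go to A
A | __[x]yzzz_   read x → write z, move L, go to D
D | _[_]zyzzz_   read _ → write y, move R, go to C
C | _y[z]yzzz_   read z → write x, move R, go to B
B | _yx[y]zzz_   read y → write x, move S, go to A
A | _yx[x]zzz_   read x → write z, move L, go to D
D | _y[x]zzzz_   read x → write y, move L, go to B
B | _[y]yzzzz_   read y → write x, move S, go to A
A | _[x]yzzzz_   read x → write z, move L, go to D
D | [_]zyzzzz_   read _ → write y, move R, go to C
C | y[z]yzzzz_   read z → write x, move R, go to B
B | yx[y]zzzz_   read y → write x, move S, go to A
A | yx[x]zzzz_   read x → write z, move L, go to D
D | y[x]zzzzz_
After 35 steps: state D, head at -4, tape yxzzzzz.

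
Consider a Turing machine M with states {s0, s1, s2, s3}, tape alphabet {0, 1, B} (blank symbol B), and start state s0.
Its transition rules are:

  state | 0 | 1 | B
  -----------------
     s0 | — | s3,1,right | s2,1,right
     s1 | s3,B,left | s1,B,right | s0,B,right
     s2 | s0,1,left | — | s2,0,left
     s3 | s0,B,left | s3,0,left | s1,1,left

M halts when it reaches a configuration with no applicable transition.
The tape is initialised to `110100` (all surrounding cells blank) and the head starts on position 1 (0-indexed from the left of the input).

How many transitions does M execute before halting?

s0 | 1[1]0100BBB   read 1 → write 1, move right, go to s3
s3 | 11[0]100BBB   read 0 → write B, move left, go to s0
s0 | 1[1]B100BBB   read 1 → write 1, move right, go to s3
s3 | 11[B]100BBB   read B → write 1, move left, go to s1
s1 | 1[1]1100BBB   read 1 → write B, move right, go to s1
s1 | 1B[1]100BBB   read 1 → write B, move right, go to s1
s1 | 1BB[1]00BBB   read 1 → write B, move right, go to s1
s1 | 1BBB[0]0BBB   read 0 → write B, move left, go to s3
s3 | 1BB[B]B0BBB   read B → write 1, move left, go to s1
s1 | 1B[B]1B0BBB   read B → write B, move right, go to s0
s0 | 1BB[1]B0BBB   read 1 → write 1, move right, go to s3
s3 | 1BB1[B]0BBB   read B → write 1, move left, go to s1
s1 | 1BB[1]10BBB   read 1 → write B, move right, go to s1
s1 | 1BBB[1]0BBB   read 1 → write B, move right, go to s1
s1 | 1BBBB[0]BBB   read 0 → write B, move left, go to s3
s3 | 1BBB[B]BBBB   read B → write 1, move left, go to s1
s1 | 1BB[B]1BBBB   read B → write B, move right, go to s0
s0 | 1BBB[1]BBBB   read 1 → write 1, move right, go to s3
s3 | 1BBB1[B]BBB   read B → write 1, move left, go to s1
s1 | 1BBB[1]1BBB   read 1 → write B, move right, go to s1
s1 | 1BBBB[1]BBB   read 1 → write B, move right, go to s1
s1 | 1BBBBB[B]BB   read B → write B, move right, go to s0
s0 | 1BBBBBB[B]B   read B → write 1, move right, go to s2
s2 | 1BBBBBB1[B]   read B → write 0, move left, go to s2
s2 | 1BBBBBB[1]0
M halts after 24 transitions.

24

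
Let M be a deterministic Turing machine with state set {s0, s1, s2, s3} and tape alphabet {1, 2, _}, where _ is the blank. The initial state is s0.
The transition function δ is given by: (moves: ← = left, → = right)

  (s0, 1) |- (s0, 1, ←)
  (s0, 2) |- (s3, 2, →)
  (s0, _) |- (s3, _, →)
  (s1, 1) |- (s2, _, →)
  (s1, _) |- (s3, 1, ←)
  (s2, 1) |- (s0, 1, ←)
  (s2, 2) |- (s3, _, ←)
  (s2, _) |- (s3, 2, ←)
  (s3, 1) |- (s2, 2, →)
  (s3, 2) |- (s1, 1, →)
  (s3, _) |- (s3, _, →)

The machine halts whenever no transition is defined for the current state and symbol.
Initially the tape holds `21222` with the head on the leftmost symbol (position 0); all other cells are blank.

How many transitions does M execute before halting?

25

state=s0 head=0 tape=[2]1222_   (s0,2)→(s3,2,→)
state=s3 head=1 tape=2[1]222_   (s3,1)→(s2,2,→)
state=s2 head=2 tape=22[2]22_   (s2,2)→(s3,_,←)
state=s3 head=1 tape=2[2]_22_   (s3,2)→(s1,1,→)
state=s1 head=2 tape=21[_]22_   (s1,_)→(s3,1,←)
state=s3 head=1 tape=2[1]122_   (s3,1)→(s2,2,→)
state=s2 head=2 tape=22[1]22_   (s2,1)→(s0,1,←)
state=s0 head=1 tape=2[2]122_   (s0,2)→(s3,2,→)
state=s3 head=2 tape=22[1]22_   (s3,1)→(s2,2,→)
state=s2 head=3 tape=222[2]2_   (s2,2)→(s3,_,←)
state=s3 head=2 tape=22[2]_2_   (s3,2)→(s1,1,→)
state=s1 head=3 tape=221[_]2_   (s1,_)→(s3,1,←)
state=s3 head=2 tape=22[1]12_   (s3,1)→(s2,2,→)
state=s2 head=3 tape=222[1]2_   (s2,1)→(s0,1,←)
state=s0 head=2 tape=22[2]12_   (s0,2)→(s3,2,→)
state=s3 head=3 tape=222[1]2_   (s3,1)→(s2,2,→)
state=s2 head=4 tape=2222[2]_   (s2,2)→(s3,_,←)
state=s3 head=3 tape=222[2]__   (s3,2)→(s1,1,→)
state=s1 head=4 tape=2221[_]_   (s1,_)→(s3,1,←)
state=s3 head=3 tape=222[1]1_   (s3,1)→(s2,2,→)
state=s2 head=4 tape=2222[1]_   (s2,1)→(s0,1,←)
state=s0 head=3 tape=222[2]1_   (s0,2)→(s3,2,→)
state=s3 head=4 tape=2222[1]_   (s3,1)→(s2,2,→)
state=s2 head=5 tape=22222[_]   (s2,_)→(s3,2,←)
state=s3 head=4 tape=2222[2]2   (s3,2)→(s1,1,→)
state=s1 head=5 tape=22221[2]
M halts after 25 transitions.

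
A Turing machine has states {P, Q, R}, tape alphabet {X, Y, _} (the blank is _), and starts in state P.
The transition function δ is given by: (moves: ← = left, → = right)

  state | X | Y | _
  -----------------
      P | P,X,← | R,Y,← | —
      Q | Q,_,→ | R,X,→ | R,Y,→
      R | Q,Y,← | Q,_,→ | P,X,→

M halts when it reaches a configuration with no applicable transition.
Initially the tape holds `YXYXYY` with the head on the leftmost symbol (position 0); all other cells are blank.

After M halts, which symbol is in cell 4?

state=P head=0 tape=__[Y]XYXYY___   (P,Y)→(R,Y,←)
state=R head=-1 tape=_[_]YXYXYY___   (R,_)→(P,X,→)
state=P head=0 tape=_X[Y]XYXYY___   (P,Y)→(R,Y,←)
state=R head=-1 tape=_[X]YXYXYY___   (R,X)→(Q,Y,←)
state=Q head=-2 tape=[_]YYXYXYY___   (Q,_)→(R,Y,→)
state=R head=-1 tape=Y[Y]YXYXYY___   (R,Y)→(Q,_,→)
state=Q head=0 tape=Y_[Y]XYXYY___   (Q,Y)→(R,X,→)
state=R head=1 tape=Y_X[X]YXYY___   (R,X)→(Q,Y,←)
state=Q head=0 tape=Y_[X]YYXYY___   (Q,X)→(Q,_,→)
state=Q head=1 tape=Y__[Y]YXYY___   (Q,Y)→(R,X,→)
state=R head=2 tape=Y__X[Y]XYY___   (R,Y)→(Q,_,→)
state=Q head=3 tape=Y__X_[X]YY___   (Q,X)→(Q,_,→)
state=Q head=4 tape=Y__X__[Y]Y___   (Q,Y)→(R,X,→)
state=R head=5 tape=Y__X__X[Y]___   (R,Y)→(Q,_,→)
state=Q head=6 tape=Y__X__X_[_]__   (Q,_)→(R,Y,→)
state=R head=7 tape=Y__X__X_Y[_]_   (R,_)→(P,X,→)
state=P head=8 tape=Y__X__X_YX[_]
Cell 4 holds X when M halts.

X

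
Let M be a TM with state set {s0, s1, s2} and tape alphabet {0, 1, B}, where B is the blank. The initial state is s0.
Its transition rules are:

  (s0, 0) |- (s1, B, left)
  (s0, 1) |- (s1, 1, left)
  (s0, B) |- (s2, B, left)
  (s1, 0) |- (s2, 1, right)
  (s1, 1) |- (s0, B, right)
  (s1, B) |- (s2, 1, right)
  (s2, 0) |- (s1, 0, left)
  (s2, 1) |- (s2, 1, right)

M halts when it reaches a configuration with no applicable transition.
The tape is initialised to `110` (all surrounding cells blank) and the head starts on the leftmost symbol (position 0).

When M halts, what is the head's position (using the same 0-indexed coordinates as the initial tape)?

state=s0 head=0 tape=B[1]10   (s0,1)→(s1,1,left)
state=s1 head=-1 tape=[B]110   (s1,B)→(s2,1,right)
state=s2 head=0 tape=1[1]10   (s2,1)→(s2,1,right)
state=s2 head=1 tape=11[1]0   (s2,1)→(s2,1,right)
state=s2 head=2 tape=111[0]   (s2,0)→(s1,0,left)
state=s1 head=1 tape=11[1]0   (s1,1)→(s0,B,right)
state=s0 head=2 tape=11B[0]   (s0,0)→(s1,B,left)
state=s1 head=1 tape=11[B]B   (s1,B)→(s2,1,right)
state=s2 head=2 tape=111[B]
At halt the head is at cell 2.

2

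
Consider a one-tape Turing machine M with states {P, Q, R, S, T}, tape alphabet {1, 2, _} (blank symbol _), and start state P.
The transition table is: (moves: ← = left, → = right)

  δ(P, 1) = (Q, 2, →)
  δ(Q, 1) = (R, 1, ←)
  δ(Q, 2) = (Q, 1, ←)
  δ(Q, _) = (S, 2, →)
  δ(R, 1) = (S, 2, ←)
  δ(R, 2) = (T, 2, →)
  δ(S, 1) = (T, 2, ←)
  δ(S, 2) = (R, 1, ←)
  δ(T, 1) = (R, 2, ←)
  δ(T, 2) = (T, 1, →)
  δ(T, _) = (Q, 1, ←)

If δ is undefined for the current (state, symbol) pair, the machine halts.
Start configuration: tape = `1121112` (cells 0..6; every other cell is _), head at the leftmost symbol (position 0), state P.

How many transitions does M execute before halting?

19

state=P head=0 tape=_[1]121112   (P,1)→(Q,2,→)
state=Q head=1 tape=_2[1]21112   (Q,1)→(R,1,←)
state=R head=0 tape=_[2]121112   (R,2)→(T,2,→)
state=T head=1 tape=_2[1]21112   (T,1)→(R,2,←)
state=R head=0 tape=_[2]221112   (R,2)→(T,2,→)
state=T head=1 tape=_2[2]21112   (T,2)→(T,1,→)
state=T head=2 tape=_21[2]1112   (T,2)→(T,1,→)
state=T head=3 tape=_211[1]112   (T,1)→(R,2,←)
state=R head=2 tape=_21[1]2112   (R,1)→(S,2,←)
state=S head=1 tape=_2[1]22112   (S,1)→(T,2,←)
state=T head=0 tape=_[2]222112   (T,2)→(T,1,→)
state=T head=1 tape=_1[2]22112   (T,2)→(T,1,→)
state=T head=2 tape=_11[2]2112   (T,2)→(T,1,→)
state=T head=3 tape=_111[2]112   (T,2)→(T,1,→)
state=T head=4 tape=_1111[1]12   (T,1)→(R,2,←)
state=R head=3 tape=_111[1]212   (R,1)→(S,2,←)
state=S head=2 tape=_11[1]2212   (S,1)→(T,2,←)
state=T head=1 tape=_1[1]22212   (T,1)→(R,2,←)
state=R head=0 tape=_[1]222212   (R,1)→(S,2,←)
state=S head=-1 tape=[_]2222212
M halts after 19 transitions.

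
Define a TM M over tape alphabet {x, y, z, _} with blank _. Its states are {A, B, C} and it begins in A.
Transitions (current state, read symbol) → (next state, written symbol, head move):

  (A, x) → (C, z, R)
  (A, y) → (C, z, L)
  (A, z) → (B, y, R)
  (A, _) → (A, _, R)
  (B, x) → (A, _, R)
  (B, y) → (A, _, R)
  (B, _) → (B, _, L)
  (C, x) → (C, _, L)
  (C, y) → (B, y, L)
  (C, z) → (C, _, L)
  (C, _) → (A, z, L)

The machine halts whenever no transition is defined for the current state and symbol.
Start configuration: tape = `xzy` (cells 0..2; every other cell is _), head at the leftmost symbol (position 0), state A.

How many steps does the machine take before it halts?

A | __[x]zy   read x → write z, move R, go to C
C | __z[z]y   read z → write _, move L, go to C
C | __[z]_y   read z → write _, move L, go to C
C | _[_]__y   read _ → write z, move L, go to A
A | [_]z__y   read _ → write _, move R, go to A
A | _[z]__y   read z → write y, move R, go to B
B | _y[_]_y   read _ → write _, move L, go to B
B | _[y]__y   read y → write _, move R, go to A
A | __[_]_y   read _ → write _, move R, go to A
A | ___[_]y   read _ → write _, move R, go to A
A | ____[y]   read y → write z, move L, go to C
C | ___[_]z   read _ → write z, move L, go to A
A | __[_]zz   read _ → write _, move R, go to A
A | ___[z]z   read z → write y, move R, go to B
B | ___y[z]
M halts after 14 transitions.

14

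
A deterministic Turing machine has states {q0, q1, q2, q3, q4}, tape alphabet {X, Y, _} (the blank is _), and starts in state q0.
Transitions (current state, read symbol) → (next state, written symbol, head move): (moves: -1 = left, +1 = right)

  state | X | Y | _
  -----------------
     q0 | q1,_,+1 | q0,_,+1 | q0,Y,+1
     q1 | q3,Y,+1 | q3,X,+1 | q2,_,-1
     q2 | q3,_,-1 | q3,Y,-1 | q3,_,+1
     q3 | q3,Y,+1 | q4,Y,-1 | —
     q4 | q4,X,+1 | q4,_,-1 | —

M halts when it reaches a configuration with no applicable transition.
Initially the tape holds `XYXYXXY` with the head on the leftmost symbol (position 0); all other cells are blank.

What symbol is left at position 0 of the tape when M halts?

_

state=q0 head=0 tape=[X]YXYXXY   (q0,X)→(q1,_,+1)
state=q1 head=1 tape=_[Y]XYXXY   (q1,Y)→(q3,X,+1)
state=q3 head=2 tape=_X[X]YXXY   (q3,X)→(q3,Y,+1)
state=q3 head=3 tape=_XY[Y]XXY   (q3,Y)→(q4,Y,-1)
state=q4 head=2 tape=_X[Y]YXXY   (q4,Y)→(q4,_,-1)
state=q4 head=1 tape=_[X]_YXXY   (q4,X)→(q4,X,+1)
state=q4 head=2 tape=_X[_]YXXY
Cell 0 holds _ when M halts.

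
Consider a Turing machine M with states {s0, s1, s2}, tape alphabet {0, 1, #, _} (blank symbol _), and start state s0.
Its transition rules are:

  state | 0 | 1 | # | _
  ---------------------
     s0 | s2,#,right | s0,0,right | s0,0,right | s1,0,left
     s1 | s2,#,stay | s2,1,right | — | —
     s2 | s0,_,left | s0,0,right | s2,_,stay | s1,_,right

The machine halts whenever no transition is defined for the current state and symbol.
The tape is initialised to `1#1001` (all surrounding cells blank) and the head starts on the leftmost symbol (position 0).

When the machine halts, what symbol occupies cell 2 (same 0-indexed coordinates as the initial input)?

0

s0 | [1]#1001__   read 1 → write 0, move right, go to s0
s0 | 0[#]1001__   read # → write 0, move right, go to s0
s0 | 00[1]001__   read 1 → write 0, move right, go to s0
s0 | 000[0]01__   read 0 → write #, move right, go to s2
s2 | 000#[0]1__   read 0 → write _, move left, go to s0
s0 | 000[#]_1__   read # → write 0, move right, go to s0
s0 | 0000[_]1__   read _ → write 0, move left, go to s1
s1 | 000[0]01__   read 0 → write #, move stay, go to s2
s2 | 000[#]01__   read # → write _, move stay, go to s2
s2 | 000[_]01__   read _ → write _, move right, go to s1
s1 | 000_[0]1__   read 0 → write #, move stay, go to s2
s2 | 000_[#]1__   read # → write _, move stay, go to s2
s2 | 000_[_]1__   read _ → write _, move right, go to s1
s1 | 000__[1]__   read 1 → write 1, move right, go to s2
s2 | 000__1[_]_   read _ → write _, move right, go to s1
s1 | 000__1_[_]
Cell 2 holds 0 when M halts.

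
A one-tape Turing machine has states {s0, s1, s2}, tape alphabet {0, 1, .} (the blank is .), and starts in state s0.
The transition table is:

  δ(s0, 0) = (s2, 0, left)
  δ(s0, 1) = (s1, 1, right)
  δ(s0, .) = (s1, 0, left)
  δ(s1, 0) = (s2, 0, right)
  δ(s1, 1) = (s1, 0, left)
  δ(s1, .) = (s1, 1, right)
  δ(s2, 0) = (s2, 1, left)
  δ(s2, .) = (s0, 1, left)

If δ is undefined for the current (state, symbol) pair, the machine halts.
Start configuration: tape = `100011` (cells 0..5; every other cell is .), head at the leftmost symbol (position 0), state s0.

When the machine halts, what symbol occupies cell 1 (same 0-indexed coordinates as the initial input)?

state=s0 head=0 tape=[1]00011   (s0,1)→(s1,1,right)
state=s1 head=1 tape=1[0]0011   (s1,0)→(s2,0,right)
state=s2 head=2 tape=10[0]011   (s2,0)→(s2,1,left)
state=s2 head=1 tape=1[0]1011   (s2,0)→(s2,1,left)
state=s2 head=0 tape=[1]11011
Cell 1 holds 1 when M halts.

1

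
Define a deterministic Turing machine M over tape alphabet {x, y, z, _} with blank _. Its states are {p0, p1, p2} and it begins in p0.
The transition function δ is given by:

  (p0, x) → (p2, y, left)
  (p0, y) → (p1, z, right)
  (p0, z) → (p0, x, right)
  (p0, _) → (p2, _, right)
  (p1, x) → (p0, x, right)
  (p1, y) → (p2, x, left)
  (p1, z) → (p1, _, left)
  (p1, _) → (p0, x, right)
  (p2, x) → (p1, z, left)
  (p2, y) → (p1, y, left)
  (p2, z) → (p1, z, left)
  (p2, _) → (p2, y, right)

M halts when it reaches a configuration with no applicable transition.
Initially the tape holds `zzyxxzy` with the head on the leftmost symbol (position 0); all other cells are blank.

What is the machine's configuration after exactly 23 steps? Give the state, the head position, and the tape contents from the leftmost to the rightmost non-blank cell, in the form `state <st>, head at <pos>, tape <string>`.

p0 | [z]zyxxzy   read z → write x, move right, go to p0
p0 | x[z]yxxzy   read z → write x, move right, go to p0
p0 | xx[y]xxzy   read y → write z, move right, go to p1
p1 | xxz[x]xzy   read x → write x, move right, go to p0
p0 | xxzx[x]zy   read x → write y, move left, go to p2
p2 | xxz[x]yzy   read x → write z, move left, go to p1
p1 | xx[z]zyzy   read z → write _, move left, go to p1
p1 | x[x]_zyzy   read x → write x, move right, go to p0
p0 | xx[_]zyzy   read _ → write _, move right, go to p2
p2 | xx_[z]yzy   read z → write z, move left, go to p1
p1 | xx[_]zyzy   read _ → write x, move right, go to p0
p0 | xxx[z]yzy   read z → write x, move right, go to p0
p0 | xxxx[y]zy   read y → write z, move right, go to p1
p1 | xxxxz[z]y   read z → write _, move left, go to p1
p1 | xxxx[z]_y   read z → write _, move left, go to p1
p1 | xxx[x]__y   read x → write x, move right, go to p0
p0 | xxxx[_]_y   read _ → write _, move right, go to p2
p2 | xxxx_[_]y   read _ → write y, move right, go to p2
p2 | xxxx_y[y]   read y → write y, move left, go to p1
p1 | xxxx_[y]y   read y → write x, move left, go to p2
p2 | xxxx[_]xy   read _ → write y, move right, go to p2
p2 | xxxxy[x]y   read x → write z, move left, go to p1
p1 | xxxx[y]zy   read y → write x, move left, go to p2
p2 | xxx[x]xzy
After 23 steps: state p2, head at 3, tape xxxxxzy.

state p2, head at 3, tape xxxxxzy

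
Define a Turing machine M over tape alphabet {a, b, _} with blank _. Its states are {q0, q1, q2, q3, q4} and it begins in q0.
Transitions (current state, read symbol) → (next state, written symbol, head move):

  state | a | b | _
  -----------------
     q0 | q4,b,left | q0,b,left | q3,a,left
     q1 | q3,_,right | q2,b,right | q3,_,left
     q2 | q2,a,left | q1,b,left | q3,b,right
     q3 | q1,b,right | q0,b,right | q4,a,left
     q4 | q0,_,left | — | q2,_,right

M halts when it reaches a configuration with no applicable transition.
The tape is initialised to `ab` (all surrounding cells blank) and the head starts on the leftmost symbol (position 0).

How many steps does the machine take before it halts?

14

state=q0 head=0 tape=___[a]b   (q0,a)→(q4,b,left)
state=q4 head=-1 tape=__[_]bb   (q4,_)→(q2,_,right)
state=q2 head=0 tape=___[b]b   (q2,b)→(q1,b,left)
state=q1 head=-1 tape=__[_]bb   (q1,_)→(q3,_,left)
state=q3 head=-2 tape=_[_]_bb   (q3,_)→(q4,a,left)
state=q4 head=-3 tape=[_]a_bb   (q4,_)→(q2,_,right)
state=q2 head=-2 tape=_[a]_bb   (q2,a)→(q2,a,left)
state=q2 head=-3 tape=[_]a_bb   (q2,_)→(q3,b,right)
state=q3 head=-2 tape=b[a]_bb   (q3,a)→(q1,b,right)
state=q1 head=-1 tape=bb[_]bb   (q1,_)→(q3,_,left)
state=q3 head=-2 tape=b[b]_bb   (q3,b)→(q0,b,right)
state=q0 head=-1 tape=bb[_]bb   (q0,_)→(q3,a,left)
state=q3 head=-2 tape=b[b]abb   (q3,b)→(q0,b,right)
state=q0 head=-1 tape=bb[a]bb   (q0,a)→(q4,b,left)
state=q4 head=-2 tape=b[b]bbb
M halts after 14 transitions.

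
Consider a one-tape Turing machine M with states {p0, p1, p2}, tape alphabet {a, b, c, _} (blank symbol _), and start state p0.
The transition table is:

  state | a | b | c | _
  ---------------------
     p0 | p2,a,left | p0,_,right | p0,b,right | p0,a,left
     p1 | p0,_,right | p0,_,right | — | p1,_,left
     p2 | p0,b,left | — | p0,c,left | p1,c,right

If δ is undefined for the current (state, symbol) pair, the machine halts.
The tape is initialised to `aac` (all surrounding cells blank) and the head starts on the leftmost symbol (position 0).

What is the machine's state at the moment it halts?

state=p0 head=0 tape=_[a]ac__   (p0,a)→(p2,a,left)
state=p2 head=-1 tape=[_]aac__   (p2,_)→(p1,c,right)
state=p1 head=0 tape=c[a]ac__   (p1,a)→(p0,_,right)
state=p0 head=1 tape=c_[a]c__   (p0,a)→(p2,a,left)
state=p2 head=0 tape=c[_]ac__   (p2,_)→(p1,c,right)
state=p1 head=1 tape=cc[a]c__   (p1,a)→(p0,_,right)
state=p0 head=2 tape=cc_[c]__   (p0,c)→(p0,b,right)
state=p0 head=3 tape=cc_b[_]_   (p0,_)→(p0,a,left)
state=p0 head=2 tape=cc_[b]a_   (p0,b)→(p0,_,right)
state=p0 head=3 tape=cc__[a]_   (p0,a)→(p2,a,left)
state=p2 head=2 tape=cc_[_]a_   (p2,_)→(p1,c,right)
state=p1 head=3 tape=cc_c[a]_   (p1,a)→(p0,_,right)
state=p0 head=4 tape=cc_c_[_]   (p0,_)→(p0,a,left)
state=p0 head=3 tape=cc_c[_]a   (p0,_)→(p0,a,left)
state=p0 head=2 tape=cc_[c]aa   (p0,c)→(p0,b,right)
state=p0 head=3 tape=cc_b[a]a   (p0,a)→(p2,a,left)
state=p2 head=2 tape=cc_[b]aa
No transition is defined for (p2, b); M halts in state p2.

p2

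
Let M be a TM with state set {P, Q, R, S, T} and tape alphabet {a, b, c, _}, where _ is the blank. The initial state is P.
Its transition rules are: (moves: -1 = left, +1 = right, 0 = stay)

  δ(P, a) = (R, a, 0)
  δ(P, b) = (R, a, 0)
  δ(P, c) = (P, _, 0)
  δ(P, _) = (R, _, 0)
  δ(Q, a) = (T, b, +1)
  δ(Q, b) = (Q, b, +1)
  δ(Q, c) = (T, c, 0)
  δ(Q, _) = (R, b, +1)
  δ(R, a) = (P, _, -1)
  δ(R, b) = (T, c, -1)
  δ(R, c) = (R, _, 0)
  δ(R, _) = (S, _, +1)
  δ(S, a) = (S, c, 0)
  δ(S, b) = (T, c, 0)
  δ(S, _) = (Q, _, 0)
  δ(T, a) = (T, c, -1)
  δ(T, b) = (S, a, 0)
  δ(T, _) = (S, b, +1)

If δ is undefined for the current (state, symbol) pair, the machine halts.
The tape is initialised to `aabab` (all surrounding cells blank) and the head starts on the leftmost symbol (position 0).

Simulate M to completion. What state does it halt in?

P | _[a]abab   read a → write a, move 0, go to R
R | _[a]abab   read a → write _, move -1, go to P
P | [_]_abab   read _ → write _, move 0, go to R
R | [_]_abab   read _ → write _, move +1, go to S
S | _[_]abab   read _ → write _, move 0, go to Q
Q | _[_]abab   read _ → write b, move +1, go to R
R | _b[a]bab   read a → write _, move -1, go to P
P | _[b]_bab   read b → write a, move 0, go to R
R | _[a]_bab   read a → write _, move -1, go to P
P | [_]__bab   read _ → write _, move 0, go to R
R | [_]__bab   read _ → write _, move +1, go to S
S | _[_]_bab   read _ → write _, move 0, go to Q
Q | _[_]_bab   read _ → write b, move +1, go to R
R | _b[_]bab   read _ → write _, move +1, go to S
S | _b_[b]ab   read b → write c, move 0, go to T
T | _b_[c]ab
No transition is defined for (T, c); M halts in state T.

T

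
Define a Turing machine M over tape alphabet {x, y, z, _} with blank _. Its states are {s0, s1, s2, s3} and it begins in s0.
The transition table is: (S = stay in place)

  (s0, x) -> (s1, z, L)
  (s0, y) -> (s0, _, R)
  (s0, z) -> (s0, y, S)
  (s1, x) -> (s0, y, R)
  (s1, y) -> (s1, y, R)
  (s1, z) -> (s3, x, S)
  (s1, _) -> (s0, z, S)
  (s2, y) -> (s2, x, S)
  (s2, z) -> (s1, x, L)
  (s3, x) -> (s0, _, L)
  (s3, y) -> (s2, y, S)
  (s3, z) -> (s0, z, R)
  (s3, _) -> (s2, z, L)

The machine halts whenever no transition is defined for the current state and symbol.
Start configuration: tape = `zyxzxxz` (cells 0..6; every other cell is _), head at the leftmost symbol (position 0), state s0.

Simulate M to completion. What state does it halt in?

s0 | [z]yxzxxz_   read z → write y, move S, go to s0
s0 | [y]yxzxxz_   read y → write _, move R, go to s0
s0 | _[y]xzxxz_   read y → write _, move R, go to s0
s0 | __[x]zxxz_   read x → write z, move L, go to s1
s1 | _[_]zzxxz_   read _ → write z, move S, go to s0
s0 | _[z]zzxxz_   read z → write y, move S, go to s0
s0 | _[y]zzxxz_   read y → write _, move R, go to s0
s0 | __[z]zxxz_   read z → write y, move S, go to s0
s0 | __[y]zxxz_   read y → write _, move R, go to s0
s0 | ___[z]xxz_   read z → write y, move S, go to s0
s0 | ___[y]xxz_   read y → write _, move R, go to s0
s0 | ____[x]xz_   read x → write z, move L, go to s1
s1 | ___[_]zxz_   read _ → write z, move S, go to s0
s0 | ___[z]zxz_   read z → write y, move S, go to s0
s0 | ___[y]zxz_   read y → write _, move R, go to s0
s0 | ____[z]xz_   read z → write y, move S, go to s0
s0 | ____[y]xz_   read y → write _, move R, go to s0
s0 | _____[x]z_   read x → write z, move L, go to s1
s1 | ____[_]zz_   read _ → write z, move S, go to s0
s0 | ____[z]zz_   read z → write y, move S, go to s0
s0 | ____[y]zz_   read y → write _, move R, go to s0
s0 | _____[z]z_   read z → write y, move S, go to s0
s0 | _____[y]z_   read y → write _, move R, go to s0
s0 | ______[z]_   read z → write y, move S, go to s0
s0 | ______[y]_   read y → write _, move R, go to s0
s0 | _______[_]
No transition is defined for (s0, _); M halts in state s0.

s0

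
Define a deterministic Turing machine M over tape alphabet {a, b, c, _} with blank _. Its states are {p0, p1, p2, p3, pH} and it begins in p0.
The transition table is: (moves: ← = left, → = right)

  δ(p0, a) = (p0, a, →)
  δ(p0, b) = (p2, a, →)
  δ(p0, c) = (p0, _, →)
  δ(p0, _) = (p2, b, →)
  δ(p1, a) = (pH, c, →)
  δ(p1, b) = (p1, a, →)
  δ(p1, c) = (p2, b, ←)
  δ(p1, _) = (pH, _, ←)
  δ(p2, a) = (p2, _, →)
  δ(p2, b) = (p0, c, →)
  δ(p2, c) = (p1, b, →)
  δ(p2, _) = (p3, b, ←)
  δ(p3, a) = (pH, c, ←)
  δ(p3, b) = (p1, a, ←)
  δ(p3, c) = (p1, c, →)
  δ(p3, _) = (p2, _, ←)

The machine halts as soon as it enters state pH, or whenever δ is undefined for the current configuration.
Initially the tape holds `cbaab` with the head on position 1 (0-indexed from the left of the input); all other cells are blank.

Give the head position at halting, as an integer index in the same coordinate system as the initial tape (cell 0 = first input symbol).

state=p0 head=1 tape=c[b]aab__   (p0,b)→(p2,a,→)
state=p2 head=2 tape=ca[a]ab__   (p2,a)→(p2,_,→)
state=p2 head=3 tape=ca_[a]b__   (p2,a)→(p2,_,→)
state=p2 head=4 tape=ca__[b]__   (p2,b)→(p0,c,→)
state=p0 head=5 tape=ca__c[_]_   (p0,_)→(p2,b,→)
state=p2 head=6 tape=ca__cb[_]   (p2,_)→(p3,b,←)
state=p3 head=5 tape=ca__c[b]b   (p3,b)→(p1,a,←)
state=p1 head=4 tape=ca__[c]ab   (p1,c)→(p2,b,←)
state=p2 head=3 tape=ca_[_]bab   (p2,_)→(p3,b,←)
state=p3 head=2 tape=ca[_]bbab   (p3,_)→(p2,_,←)
state=p2 head=1 tape=c[a]_bbab   (p2,a)→(p2,_,→)
state=p2 head=2 tape=c_[_]bbab   (p2,_)→(p3,b,←)
state=p3 head=1 tape=c[_]bbbab   (p3,_)→(p2,_,←)
state=p2 head=0 tape=[c]_bbbab   (p2,c)→(p1,b,→)
state=p1 head=1 tape=b[_]bbbab   (p1,_)→(pH,_,←)
state=pH head=0 tape=[b]_bbbab
At halt the head is at cell 0.

0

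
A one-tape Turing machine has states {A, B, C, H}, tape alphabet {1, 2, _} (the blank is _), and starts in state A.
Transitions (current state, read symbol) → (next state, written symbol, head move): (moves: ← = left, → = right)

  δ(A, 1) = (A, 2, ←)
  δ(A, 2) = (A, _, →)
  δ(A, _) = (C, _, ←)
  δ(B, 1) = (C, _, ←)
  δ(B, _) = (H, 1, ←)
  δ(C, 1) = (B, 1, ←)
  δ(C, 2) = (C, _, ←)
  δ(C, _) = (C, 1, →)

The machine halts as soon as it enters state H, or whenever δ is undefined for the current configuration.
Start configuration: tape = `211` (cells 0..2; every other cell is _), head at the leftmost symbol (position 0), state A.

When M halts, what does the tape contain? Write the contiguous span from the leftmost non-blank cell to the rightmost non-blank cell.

A | ____[2]11   read 2 → write _, move →, go to A
A | _____[1]1   read 1 → write 2, move ←, go to A
A | ____[_]21   read _ → write _, move ←, go to C
C | ___[_]_21   read _ → write 1, move →, go to C
C | ___1[_]21   read _ → write 1, move →, go to C
C | ___11[2]1   read 2 → write _, move ←, go to C
C | ___1[1]_1   read 1 → write 1, move ←, go to B
B | ___[1]1_1   read 1 → write _, move ←, go to C
C | __[_]_1_1   read _ → write 1, move →, go to C
C | __1[_]1_1   read _ → write 1, move →, go to C
C | __11[1]_1   read 1 → write 1, move ←, go to B
B | __1[1]1_1   read 1 → write _, move ←, go to C
C | __[1]_1_1   read 1 → write 1, move ←, go to B
B | _[_]1_1_1   read _ → write 1, move ←, go to H
H | [_]11_1_1
The non-blank tape span at halt is 11_1_1.

11_1_1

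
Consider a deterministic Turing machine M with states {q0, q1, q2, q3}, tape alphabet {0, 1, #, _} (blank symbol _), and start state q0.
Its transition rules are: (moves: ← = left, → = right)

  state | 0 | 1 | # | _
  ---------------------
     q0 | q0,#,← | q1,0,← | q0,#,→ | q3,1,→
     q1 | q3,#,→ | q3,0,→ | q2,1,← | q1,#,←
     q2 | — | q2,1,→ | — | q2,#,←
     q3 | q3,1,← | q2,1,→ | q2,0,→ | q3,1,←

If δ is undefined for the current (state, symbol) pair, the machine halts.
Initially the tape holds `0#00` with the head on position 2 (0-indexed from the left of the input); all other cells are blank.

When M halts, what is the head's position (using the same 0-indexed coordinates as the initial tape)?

6

q0 | 0#[0]0___   read 0 → write #, move ←, go to q0
q0 | 0[#]#0___   read # → write #, move →, go to q0
q0 | 0#[#]0___   read # → write #, move →, go to q0
q0 | 0##[0]___   read 0 → write #, move ←, go to q0
q0 | 0#[#]#___   read # → write #, move →, go to q0
q0 | 0##[#]___   read # → write #, move →, go to q0
q0 | 0###[_]__   read _ → write 1, move →, go to q3
q3 | 0###1[_]_   read _ → write 1, move ←, go to q3
q3 | 0###[1]1_   read 1 → write 1, move →, go to q2
q2 | 0###1[1]_   read 1 → write 1, move →, go to q2
q2 | 0###11[_]   read _ → write #, move ←, go to q2
q2 | 0###1[1]#   read 1 → write 1, move →, go to q2
q2 | 0###11[#]
At halt the head is at cell 6.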